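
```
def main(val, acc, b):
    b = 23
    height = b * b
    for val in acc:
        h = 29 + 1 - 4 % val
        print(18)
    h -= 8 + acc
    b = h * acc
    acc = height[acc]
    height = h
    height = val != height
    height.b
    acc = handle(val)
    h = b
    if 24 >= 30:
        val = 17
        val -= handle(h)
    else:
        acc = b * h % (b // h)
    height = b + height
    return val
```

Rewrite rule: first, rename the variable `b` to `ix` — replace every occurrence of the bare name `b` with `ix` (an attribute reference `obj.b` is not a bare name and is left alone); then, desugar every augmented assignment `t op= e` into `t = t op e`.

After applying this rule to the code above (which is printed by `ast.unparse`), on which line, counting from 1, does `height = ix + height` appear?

20

Transformed code:
def main(val, acc, ix):
    ix = 23
    height = ix * ix
    for val in acc:
        h = 29 + 1 - 4 % val
        print(18)
    h = h - (8 + acc)
    ix = h * acc
    acc = height[acc]
    height = h
    height = val != height
    height.b
    acc = handle(val)
    h = ix
    if 24 >= 30:
        val = 17
        val = val - handle(h)
    else:
        acc = ix * h % (ix // h)
    height = ix + height
    return val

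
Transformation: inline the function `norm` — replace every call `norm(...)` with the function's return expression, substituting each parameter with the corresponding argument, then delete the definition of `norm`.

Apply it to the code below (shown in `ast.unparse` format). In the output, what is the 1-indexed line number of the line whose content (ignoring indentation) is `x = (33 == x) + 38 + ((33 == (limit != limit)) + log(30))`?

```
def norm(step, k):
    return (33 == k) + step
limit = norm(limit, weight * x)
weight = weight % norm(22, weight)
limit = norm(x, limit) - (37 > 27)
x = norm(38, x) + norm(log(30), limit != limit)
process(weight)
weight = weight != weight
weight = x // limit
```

4

Transformed code:
limit = (33 == weight * x) + limit
weight = weight % ((33 == weight) + 22)
limit = (33 == limit) + x - (37 > 27)
x = (33 == x) + 38 + ((33 == (limit != limit)) + log(30))
process(weight)
weight = weight != weight
weight = x // limit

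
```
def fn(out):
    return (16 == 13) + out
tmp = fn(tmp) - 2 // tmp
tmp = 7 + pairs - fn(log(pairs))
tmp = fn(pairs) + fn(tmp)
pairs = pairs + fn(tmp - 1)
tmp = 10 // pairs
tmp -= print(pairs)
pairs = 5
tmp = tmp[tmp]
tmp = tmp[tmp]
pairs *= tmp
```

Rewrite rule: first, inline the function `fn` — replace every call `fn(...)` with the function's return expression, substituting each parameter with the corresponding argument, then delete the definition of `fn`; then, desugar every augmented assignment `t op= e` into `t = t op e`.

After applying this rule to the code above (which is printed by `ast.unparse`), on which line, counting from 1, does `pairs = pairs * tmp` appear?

10

Transformed code:
tmp = (16 == 13) + tmp - 2 // tmp
tmp = 7 + pairs - ((16 == 13) + log(pairs))
tmp = (16 == 13) + pairs + ((16 == 13) + tmp)
pairs = pairs + ((16 == 13) + (tmp - 1))
tmp = 10 // pairs
tmp = tmp - print(pairs)
pairs = 5
tmp = tmp[tmp]
tmp = tmp[tmp]
pairs = pairs * tmp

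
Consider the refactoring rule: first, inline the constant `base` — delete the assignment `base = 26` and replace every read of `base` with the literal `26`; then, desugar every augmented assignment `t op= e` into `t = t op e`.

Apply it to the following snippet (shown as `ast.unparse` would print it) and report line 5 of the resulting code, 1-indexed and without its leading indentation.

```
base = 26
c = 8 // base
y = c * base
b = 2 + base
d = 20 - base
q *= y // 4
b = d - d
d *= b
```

q = q * (y // 4)

Transformed code:
c = 8 // 26
y = c * 26
b = 2 + 26
d = 20 - 26
q = q * (y // 4)
b = d - d
d = d * b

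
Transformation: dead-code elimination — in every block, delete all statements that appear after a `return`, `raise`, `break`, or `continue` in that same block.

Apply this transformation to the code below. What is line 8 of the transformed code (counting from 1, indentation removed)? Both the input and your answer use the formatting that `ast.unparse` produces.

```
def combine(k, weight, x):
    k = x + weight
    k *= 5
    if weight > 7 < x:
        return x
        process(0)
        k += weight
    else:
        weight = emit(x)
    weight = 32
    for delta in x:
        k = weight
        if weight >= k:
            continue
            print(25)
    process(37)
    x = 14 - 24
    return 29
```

Transformed code:
def combine(k, weight, x):
    k = x + weight
    k *= 5
    if weight > 7 < x:
        return x
    else:
        weight = emit(x)
    weight = 32
    for delta in x:
        k = weight
        if weight >= k:
            continue
    process(37)
    x = 14 - 24
    return 29

weight = 32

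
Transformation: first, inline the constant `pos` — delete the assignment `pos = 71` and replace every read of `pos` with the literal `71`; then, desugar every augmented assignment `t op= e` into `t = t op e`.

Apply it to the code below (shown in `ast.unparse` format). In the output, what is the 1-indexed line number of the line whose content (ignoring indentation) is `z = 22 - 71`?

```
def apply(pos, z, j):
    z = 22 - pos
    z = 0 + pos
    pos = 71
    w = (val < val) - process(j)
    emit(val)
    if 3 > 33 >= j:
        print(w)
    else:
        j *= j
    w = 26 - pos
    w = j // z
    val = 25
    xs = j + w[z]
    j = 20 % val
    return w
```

2

Transformed code:
def apply(pos, z, j):
    z = 22 - 71
    z = 0 + 71
    w = (val < val) - process(j)
    emit(val)
    if 3 > 33 >= j:
        print(w)
    else:
        j = j * j
    w = 26 - 71
    w = j // z
    val = 25
    xs = j + w[z]
    j = 20 % val
    return w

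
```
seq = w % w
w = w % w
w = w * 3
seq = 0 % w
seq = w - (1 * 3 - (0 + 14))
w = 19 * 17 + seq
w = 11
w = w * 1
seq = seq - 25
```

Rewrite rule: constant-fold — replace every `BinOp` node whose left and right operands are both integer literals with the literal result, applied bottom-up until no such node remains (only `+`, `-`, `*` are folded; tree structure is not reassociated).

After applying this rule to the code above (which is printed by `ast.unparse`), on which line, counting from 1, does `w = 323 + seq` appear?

Transformed code:
seq = w % w
w = w % w
w = w * 3
seq = 0 % w
seq = w - -11
w = 323 + seq
w = 11
w = w * 1
seq = seq - 25

6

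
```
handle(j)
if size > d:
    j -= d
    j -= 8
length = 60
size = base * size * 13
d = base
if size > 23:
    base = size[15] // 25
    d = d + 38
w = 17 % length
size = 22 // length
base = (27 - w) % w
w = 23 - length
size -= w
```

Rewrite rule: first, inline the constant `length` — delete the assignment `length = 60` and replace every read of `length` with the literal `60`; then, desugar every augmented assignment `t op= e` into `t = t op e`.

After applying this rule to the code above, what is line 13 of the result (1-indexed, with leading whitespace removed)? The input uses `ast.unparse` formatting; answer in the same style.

Transformed code:
handle(j)
if size > d:
    j = j - d
    j = j - 8
size = base * size * 13
d = base
if size > 23:
    base = size[15] // 25
    d = d + 38
w = 17 % 60
size = 22 // 60
base = (27 - w) % w
w = 23 - 60
size = size - w

w = 23 - 60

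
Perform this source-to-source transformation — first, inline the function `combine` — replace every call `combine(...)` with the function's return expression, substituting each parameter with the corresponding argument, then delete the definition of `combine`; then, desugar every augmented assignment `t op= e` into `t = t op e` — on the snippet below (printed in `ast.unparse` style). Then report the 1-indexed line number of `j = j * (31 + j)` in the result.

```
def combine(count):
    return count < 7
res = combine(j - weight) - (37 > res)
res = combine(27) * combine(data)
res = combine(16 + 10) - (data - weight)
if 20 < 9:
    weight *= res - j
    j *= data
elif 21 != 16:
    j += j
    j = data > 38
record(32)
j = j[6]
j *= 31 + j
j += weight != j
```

Transformed code:
res = (j - weight < 7) - (37 > res)
res = (27 < 7) * (data < 7)
res = (16 + 10 < 7) - (data - weight)
if 20 < 9:
    weight = weight * (res - j)
    j = j * data
elif 21 != 16:
    j = j + j
    j = data > 38
record(32)
j = j[6]
j = j * (31 + j)
j = j + (weight != j)

12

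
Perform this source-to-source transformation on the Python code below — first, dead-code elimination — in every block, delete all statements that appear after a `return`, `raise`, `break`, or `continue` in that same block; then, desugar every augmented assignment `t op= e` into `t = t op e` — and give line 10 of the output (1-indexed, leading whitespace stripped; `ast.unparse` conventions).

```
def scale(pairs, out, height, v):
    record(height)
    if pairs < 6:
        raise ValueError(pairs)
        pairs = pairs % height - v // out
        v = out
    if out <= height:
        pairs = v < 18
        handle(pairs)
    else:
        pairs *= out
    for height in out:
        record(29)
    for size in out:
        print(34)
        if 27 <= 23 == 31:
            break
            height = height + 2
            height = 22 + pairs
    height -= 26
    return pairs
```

Transformed code:
def scale(pairs, out, height, v):
    record(height)
    if pairs < 6:
        raise ValueError(pairs)
    if out <= height:
        pairs = v < 18
        handle(pairs)
    else:
        pairs = pairs * out
    for height in out:
        record(29)
    for size in out:
        print(34)
        if 27 <= 23 == 31:
            break
    height = height - 26
    return pairs

for height in out:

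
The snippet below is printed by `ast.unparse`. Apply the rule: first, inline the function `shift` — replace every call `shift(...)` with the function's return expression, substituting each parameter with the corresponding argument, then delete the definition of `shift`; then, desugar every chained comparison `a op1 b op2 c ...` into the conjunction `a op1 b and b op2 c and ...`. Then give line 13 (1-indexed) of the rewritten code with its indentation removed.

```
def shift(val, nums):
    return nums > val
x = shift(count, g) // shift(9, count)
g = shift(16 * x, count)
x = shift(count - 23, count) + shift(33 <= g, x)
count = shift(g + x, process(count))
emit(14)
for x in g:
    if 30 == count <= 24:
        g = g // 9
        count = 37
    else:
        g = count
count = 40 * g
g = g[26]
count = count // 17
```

g = g[26]

Transformed code:
x = (g > count) // (count > 9)
g = count > 16 * x
x = (count > count - 23) + (x > (33 <= g))
count = process(count) > g + x
emit(14)
for x in g:
    if 30 == count and count <= 24:
        g = g // 9
        count = 37
    else:
        g = count
count = 40 * g
g = g[26]
count = count // 17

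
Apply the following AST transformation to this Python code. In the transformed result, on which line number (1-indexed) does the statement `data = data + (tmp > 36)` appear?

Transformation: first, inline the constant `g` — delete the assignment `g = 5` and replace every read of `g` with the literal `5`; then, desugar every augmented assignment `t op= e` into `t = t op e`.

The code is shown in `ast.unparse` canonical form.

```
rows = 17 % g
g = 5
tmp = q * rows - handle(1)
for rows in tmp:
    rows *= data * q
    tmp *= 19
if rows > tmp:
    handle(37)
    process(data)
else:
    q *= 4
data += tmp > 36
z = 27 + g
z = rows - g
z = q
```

11

Transformed code:
rows = 17 % 5
tmp = q * rows - handle(1)
for rows in tmp:
    rows = rows * (data * q)
    tmp = tmp * 19
if rows > tmp:
    handle(37)
    process(data)
else:
    q = q * 4
data = data + (tmp > 36)
z = 27 + 5
z = rows - 5
z = q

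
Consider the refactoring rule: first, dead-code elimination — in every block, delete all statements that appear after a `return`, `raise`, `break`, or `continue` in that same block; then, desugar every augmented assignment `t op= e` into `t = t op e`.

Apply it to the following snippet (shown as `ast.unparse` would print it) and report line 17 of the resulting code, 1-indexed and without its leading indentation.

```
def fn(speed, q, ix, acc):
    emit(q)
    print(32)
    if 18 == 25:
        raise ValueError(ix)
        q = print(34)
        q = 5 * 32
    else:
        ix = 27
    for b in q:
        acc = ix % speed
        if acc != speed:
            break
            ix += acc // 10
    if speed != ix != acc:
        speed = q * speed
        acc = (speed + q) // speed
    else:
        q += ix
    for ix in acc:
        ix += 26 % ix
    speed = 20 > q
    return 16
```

Transformed code:
def fn(speed, q, ix, acc):
    emit(q)
    print(32)
    if 18 == 25:
        raise ValueError(ix)
    else:
        ix = 27
    for b in q:
        acc = ix % speed
        if acc != speed:
            break
    if speed != ix != acc:
        speed = q * speed
        acc = (speed + q) // speed
    else:
        q = q + ix
    for ix in acc:
        ix = ix + 26 % ix
    speed = 20 > q
    return 16

for ix in acc:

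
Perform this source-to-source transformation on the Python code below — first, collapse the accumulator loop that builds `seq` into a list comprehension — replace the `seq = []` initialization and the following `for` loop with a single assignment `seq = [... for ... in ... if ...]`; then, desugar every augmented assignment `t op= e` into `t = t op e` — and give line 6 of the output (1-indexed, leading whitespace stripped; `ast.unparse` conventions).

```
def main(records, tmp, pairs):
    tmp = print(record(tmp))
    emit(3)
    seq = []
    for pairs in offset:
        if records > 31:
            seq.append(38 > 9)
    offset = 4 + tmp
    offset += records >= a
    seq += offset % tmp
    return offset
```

offset = offset + (records >= a)

Transformed code:
def main(records, tmp, pairs):
    tmp = print(record(tmp))
    emit(3)
    seq = [38 > 9 for pairs in offset if records > 31]
    offset = 4 + tmp
    offset = offset + (records >= a)
    seq = seq + offset % tmp
    return offset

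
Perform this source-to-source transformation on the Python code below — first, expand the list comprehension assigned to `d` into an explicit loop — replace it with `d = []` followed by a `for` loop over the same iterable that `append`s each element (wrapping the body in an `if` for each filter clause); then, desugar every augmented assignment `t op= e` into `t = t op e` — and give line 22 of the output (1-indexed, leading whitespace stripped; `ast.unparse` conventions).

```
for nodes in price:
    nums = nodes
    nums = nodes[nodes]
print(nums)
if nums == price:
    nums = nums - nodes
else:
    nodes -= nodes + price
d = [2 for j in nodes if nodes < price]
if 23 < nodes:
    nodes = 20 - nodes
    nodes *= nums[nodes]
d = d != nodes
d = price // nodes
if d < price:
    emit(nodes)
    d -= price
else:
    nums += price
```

nums = nums + price

Transformed code:
for nodes in price:
    nums = nodes
    nums = nodes[nodes]
print(nums)
if nums == price:
    nums = nums - nodes
else:
    nodes = nodes - (nodes + price)
d = []
for j in nodes:
    if nodes < price:
        d.append(2)
if 23 < nodes:
    nodes = 20 - nodes
    nodes = nodes * nums[nodes]
d = d != nodes
d = price // nodes
if d < price:
    emit(nodes)
    d = d - price
else:
    nums = nums + price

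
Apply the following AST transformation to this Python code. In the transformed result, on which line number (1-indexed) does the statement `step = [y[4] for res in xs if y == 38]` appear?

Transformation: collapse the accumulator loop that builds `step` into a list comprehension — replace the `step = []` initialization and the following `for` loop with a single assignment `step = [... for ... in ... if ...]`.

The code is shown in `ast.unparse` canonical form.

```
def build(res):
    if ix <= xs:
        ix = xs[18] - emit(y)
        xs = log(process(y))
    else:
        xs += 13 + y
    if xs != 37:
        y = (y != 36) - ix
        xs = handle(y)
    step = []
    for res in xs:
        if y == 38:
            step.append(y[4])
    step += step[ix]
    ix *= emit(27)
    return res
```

Transformed code:
def build(res):
    if ix <= xs:
        ix = xs[18] - emit(y)
        xs = log(process(y))
    else:
        xs += 13 + y
    if xs != 37:
        y = (y != 36) - ix
        xs = handle(y)
    step = [y[4] for res in xs if y == 38]
    step += step[ix]
    ix *= emit(27)
    return res

10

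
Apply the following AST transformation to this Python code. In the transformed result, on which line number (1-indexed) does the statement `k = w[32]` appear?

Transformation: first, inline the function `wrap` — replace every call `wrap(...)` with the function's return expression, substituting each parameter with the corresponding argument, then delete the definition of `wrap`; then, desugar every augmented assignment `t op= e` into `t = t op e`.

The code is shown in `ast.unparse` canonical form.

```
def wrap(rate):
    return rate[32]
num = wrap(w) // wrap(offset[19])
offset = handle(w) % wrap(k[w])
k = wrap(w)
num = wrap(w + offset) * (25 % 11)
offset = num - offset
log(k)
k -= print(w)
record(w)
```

Transformed code:
num = w[32] // offset[19][32]
offset = handle(w) % k[w][32]
k = w[32]
num = (w + offset)[32] * (25 % 11)
offset = num - offset
log(k)
k = k - print(w)
record(w)

3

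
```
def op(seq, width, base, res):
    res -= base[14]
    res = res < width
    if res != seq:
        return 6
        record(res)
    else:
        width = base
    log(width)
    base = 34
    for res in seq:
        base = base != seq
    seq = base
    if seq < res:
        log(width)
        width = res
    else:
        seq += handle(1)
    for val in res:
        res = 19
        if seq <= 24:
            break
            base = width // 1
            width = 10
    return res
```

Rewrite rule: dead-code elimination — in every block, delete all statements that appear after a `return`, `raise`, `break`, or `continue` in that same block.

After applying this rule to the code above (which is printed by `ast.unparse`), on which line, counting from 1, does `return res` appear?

22

Transformed code:
def op(seq, width, base, res):
    res -= base[14]
    res = res < width
    if res != seq:
        return 6
    else:
        width = base
    log(width)
    base = 34
    for res in seq:
        base = base != seq
    seq = base
    if seq < res:
        log(width)
        width = res
    else:
        seq += handle(1)
    for val in res:
        res = 19
        if seq <= 24:
            break
    return res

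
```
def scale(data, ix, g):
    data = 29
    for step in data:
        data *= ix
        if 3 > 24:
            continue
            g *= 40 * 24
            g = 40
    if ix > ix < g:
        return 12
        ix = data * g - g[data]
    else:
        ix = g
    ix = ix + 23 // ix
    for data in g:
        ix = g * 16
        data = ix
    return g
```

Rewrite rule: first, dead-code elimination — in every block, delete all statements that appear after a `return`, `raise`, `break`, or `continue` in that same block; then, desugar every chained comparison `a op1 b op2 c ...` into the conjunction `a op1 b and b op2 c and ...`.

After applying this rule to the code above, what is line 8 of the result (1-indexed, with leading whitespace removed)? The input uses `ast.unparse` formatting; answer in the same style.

Transformed code:
def scale(data, ix, g):
    data = 29
    for step in data:
        data *= ix
        if 3 > 24:
            continue
    if ix > ix and ix < g:
        return 12
    else:
        ix = g
    ix = ix + 23 // ix
    for data in g:
        ix = g * 16
        data = ix
    return g

return 12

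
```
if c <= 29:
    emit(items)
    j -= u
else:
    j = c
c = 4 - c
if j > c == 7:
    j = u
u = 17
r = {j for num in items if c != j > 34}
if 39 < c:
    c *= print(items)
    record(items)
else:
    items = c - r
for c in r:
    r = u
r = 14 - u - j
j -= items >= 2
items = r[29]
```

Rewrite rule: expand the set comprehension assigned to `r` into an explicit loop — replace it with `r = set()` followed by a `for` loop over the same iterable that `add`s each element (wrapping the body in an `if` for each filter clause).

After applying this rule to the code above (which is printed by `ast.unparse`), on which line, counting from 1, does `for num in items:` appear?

Transformed code:
if c <= 29:
    emit(items)
    j -= u
else:
    j = c
c = 4 - c
if j > c == 7:
    j = u
u = 17
r = set()
for num in items:
    if c != j > 34:
        r.add(j)
if 39 < c:
    c *= print(items)
    record(items)
else:
    items = c - r
for c in r:
    r = u
r = 14 - u - j
j -= items >= 2
items = r[29]

11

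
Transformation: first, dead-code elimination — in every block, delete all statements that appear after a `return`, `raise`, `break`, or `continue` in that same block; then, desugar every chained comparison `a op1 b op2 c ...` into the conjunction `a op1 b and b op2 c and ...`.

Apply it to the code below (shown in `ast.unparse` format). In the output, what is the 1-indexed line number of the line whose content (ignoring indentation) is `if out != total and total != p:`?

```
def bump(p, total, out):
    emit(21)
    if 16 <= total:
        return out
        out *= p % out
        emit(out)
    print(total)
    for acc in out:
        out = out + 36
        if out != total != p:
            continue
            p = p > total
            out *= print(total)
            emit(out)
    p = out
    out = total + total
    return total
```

Transformed code:
def bump(p, total, out):
    emit(21)
    if 16 <= total:
        return out
    print(total)
    for acc in out:
        out = out + 36
        if out != total and total != p:
            continue
    p = out
    out = total + total
    return total

8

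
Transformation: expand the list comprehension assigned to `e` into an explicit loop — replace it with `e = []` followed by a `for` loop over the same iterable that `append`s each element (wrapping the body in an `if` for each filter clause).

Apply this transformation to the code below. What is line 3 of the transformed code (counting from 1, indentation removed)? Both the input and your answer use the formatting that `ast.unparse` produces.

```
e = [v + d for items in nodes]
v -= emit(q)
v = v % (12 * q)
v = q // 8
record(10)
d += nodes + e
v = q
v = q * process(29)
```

e.append(v + d)

Transformed code:
e = []
for items in nodes:
    e.append(v + d)
v -= emit(q)
v = v % (12 * q)
v = q // 8
record(10)
d += nodes + e
v = q
v = q * process(29)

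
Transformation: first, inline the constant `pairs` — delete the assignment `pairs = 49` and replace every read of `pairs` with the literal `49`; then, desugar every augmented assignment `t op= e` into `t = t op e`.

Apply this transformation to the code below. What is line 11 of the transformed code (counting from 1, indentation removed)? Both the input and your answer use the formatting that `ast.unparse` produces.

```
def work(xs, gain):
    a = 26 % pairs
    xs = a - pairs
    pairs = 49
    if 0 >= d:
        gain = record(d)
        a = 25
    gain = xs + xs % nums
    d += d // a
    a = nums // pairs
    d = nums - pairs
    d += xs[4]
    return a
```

d = d + xs[4]

Transformed code:
def work(xs, gain):
    a = 26 % 49
    xs = a - 49
    if 0 >= d:
        gain = record(d)
        a = 25
    gain = xs + xs % nums
    d = d + d // a
    a = nums // 49
    d = nums - 49
    d = d + xs[4]
    return a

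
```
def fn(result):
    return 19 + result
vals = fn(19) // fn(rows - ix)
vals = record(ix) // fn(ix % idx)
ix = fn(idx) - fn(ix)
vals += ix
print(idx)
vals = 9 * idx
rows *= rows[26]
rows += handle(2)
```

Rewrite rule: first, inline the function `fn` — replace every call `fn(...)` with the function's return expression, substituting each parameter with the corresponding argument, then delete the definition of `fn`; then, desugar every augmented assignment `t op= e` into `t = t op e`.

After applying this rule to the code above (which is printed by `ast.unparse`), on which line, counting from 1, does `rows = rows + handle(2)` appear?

Transformed code:
vals = (19 + 19) // (19 + (rows - ix))
vals = record(ix) // (19 + ix % idx)
ix = 19 + idx - (19 + ix)
vals = vals + ix
print(idx)
vals = 9 * idx
rows = rows * rows[26]
rows = rows + handle(2)

8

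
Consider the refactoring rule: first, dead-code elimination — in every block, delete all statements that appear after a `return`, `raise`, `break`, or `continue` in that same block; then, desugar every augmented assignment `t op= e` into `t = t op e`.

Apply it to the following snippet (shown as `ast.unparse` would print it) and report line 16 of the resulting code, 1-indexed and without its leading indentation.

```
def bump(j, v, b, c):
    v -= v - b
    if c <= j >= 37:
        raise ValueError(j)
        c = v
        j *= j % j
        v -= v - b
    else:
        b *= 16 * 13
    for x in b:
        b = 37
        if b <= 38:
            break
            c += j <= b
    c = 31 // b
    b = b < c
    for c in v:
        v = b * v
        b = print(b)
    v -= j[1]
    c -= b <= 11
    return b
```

v = v - j[1]

Transformed code:
def bump(j, v, b, c):
    v = v - (v - b)
    if c <= j >= 37:
        raise ValueError(j)
    else:
        b = b * (16 * 13)
    for x in b:
        b = 37
        if b <= 38:
            break
    c = 31 // b
    b = b < c
    for c in v:
        v = b * v
        b = print(b)
    v = v - j[1]
    c = c - (b <= 11)
    return b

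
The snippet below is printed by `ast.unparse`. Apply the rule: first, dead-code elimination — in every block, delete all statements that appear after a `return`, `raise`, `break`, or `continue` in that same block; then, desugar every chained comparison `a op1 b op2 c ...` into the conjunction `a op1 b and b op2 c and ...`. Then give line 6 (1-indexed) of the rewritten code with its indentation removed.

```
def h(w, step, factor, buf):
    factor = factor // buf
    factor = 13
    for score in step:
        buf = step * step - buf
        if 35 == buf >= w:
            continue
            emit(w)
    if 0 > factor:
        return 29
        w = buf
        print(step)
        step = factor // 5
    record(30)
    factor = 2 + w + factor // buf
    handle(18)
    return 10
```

if 35 == buf and buf >= w:

Transformed code:
def h(w, step, factor, buf):
    factor = factor // buf
    factor = 13
    for score in step:
        buf = step * step - buf
        if 35 == buf and buf >= w:
            continue
    if 0 > factor:
        return 29
    record(30)
    factor = 2 + w + factor // buf
    handle(18)
    return 10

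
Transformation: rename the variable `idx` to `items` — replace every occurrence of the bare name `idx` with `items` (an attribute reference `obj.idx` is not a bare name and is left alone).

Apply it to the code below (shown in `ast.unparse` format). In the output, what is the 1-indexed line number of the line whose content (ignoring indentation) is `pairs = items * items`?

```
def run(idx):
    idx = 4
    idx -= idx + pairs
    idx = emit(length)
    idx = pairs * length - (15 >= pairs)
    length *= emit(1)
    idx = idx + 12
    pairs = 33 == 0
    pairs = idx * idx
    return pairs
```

Transformed code:
def run(items):
    items = 4
    items -= items + pairs
    items = emit(length)
    items = pairs * length - (15 >= pairs)
    length *= emit(1)
    items = items + 12
    pairs = 33 == 0
    pairs = items * items
    return pairs

9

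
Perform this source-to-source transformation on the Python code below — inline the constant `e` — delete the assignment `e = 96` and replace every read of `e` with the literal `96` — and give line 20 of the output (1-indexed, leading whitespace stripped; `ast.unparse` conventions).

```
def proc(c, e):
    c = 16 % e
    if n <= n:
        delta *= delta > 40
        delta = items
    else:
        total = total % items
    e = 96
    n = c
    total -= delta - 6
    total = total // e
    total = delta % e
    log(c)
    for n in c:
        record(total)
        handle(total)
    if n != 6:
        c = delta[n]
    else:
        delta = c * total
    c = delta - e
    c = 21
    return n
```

c = delta - 96

Transformed code:
def proc(c, e):
    c = 16 % 96
    if n <= n:
        delta *= delta > 40
        delta = items
    else:
        total = total % items
    n = c
    total -= delta - 6
    total = total // 96
    total = delta % 96
    log(c)
    for n in c:
        record(total)
        handle(total)
    if n != 6:
        c = delta[n]
    else:
        delta = c * total
    c = delta - 96
    c = 21
    return n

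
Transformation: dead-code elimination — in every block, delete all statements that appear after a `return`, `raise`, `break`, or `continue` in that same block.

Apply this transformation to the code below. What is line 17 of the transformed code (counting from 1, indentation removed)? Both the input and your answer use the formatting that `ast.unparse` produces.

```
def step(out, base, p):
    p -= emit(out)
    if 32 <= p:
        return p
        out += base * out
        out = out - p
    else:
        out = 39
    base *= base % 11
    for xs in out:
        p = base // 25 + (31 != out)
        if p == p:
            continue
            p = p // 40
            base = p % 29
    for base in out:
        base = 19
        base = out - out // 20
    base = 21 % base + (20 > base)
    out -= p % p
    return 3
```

return 3

Transformed code:
def step(out, base, p):
    p -= emit(out)
    if 32 <= p:
        return p
    else:
        out = 39
    base *= base % 11
    for xs in out:
        p = base // 25 + (31 != out)
        if p == p:
            continue
    for base in out:
        base = 19
        base = out - out // 20
    base = 21 % base + (20 > base)
    out -= p % p
    return 3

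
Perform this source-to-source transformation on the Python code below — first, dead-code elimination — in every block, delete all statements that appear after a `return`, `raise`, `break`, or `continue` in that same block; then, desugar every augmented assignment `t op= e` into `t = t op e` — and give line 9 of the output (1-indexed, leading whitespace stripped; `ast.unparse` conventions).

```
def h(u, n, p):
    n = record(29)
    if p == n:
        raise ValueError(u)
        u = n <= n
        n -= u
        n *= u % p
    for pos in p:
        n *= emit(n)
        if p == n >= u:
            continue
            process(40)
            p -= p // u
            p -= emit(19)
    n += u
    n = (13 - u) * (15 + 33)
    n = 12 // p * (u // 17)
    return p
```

Transformed code:
def h(u, n, p):
    n = record(29)
    if p == n:
        raise ValueError(u)
    for pos in p:
        n = n * emit(n)
        if p == n >= u:
            continue
    n = n + u
    n = (13 - u) * (15 + 33)
    n = 12 // p * (u // 17)
    return p

n = n + u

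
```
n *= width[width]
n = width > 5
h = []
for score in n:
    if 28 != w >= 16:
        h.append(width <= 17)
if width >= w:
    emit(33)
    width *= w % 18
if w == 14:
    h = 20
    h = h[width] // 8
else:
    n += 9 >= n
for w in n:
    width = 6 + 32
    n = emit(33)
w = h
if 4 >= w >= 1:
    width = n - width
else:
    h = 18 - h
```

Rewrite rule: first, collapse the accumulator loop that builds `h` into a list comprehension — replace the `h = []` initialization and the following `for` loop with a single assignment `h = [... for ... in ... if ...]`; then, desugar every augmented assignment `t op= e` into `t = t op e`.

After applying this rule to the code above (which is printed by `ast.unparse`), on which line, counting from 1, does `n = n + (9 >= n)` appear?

Transformed code:
n = n * width[width]
n = width > 5
h = [width <= 17 for score in n if 28 != w >= 16]
if width >= w:
    emit(33)
    width = width * (w % 18)
if w == 14:
    h = 20
    h = h[width] // 8
else:
    n = n + (9 >= n)
for w in n:
    width = 6 + 32
    n = emit(33)
w = h
if 4 >= w >= 1:
    width = n - width
else:
    h = 18 - h

11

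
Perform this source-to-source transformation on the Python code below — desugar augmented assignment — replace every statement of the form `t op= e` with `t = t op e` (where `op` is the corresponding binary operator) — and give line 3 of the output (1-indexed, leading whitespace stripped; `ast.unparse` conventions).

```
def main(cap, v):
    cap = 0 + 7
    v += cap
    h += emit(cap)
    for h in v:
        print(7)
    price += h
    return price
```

v = v + cap

Transformed code:
def main(cap, v):
    cap = 0 + 7
    v = v + cap
    h = h + emit(cap)
    for h in v:
        print(7)
    price = price + h
    return price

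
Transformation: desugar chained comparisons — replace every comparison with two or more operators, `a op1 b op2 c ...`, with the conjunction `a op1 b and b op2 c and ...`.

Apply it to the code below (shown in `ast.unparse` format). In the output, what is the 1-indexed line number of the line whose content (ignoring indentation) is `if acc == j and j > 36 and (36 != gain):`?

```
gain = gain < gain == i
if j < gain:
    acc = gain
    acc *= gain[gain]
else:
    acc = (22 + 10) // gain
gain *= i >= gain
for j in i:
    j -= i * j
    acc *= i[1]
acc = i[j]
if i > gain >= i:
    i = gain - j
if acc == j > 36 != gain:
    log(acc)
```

14

Transformed code:
gain = gain < gain and gain == i
if j < gain:
    acc = gain
    acc *= gain[gain]
else:
    acc = (22 + 10) // gain
gain *= i >= gain
for j in i:
    j -= i * j
    acc *= i[1]
acc = i[j]
if i > gain and gain >= i:
    i = gain - j
if acc == j and j > 36 and (36 != gain):
    log(acc)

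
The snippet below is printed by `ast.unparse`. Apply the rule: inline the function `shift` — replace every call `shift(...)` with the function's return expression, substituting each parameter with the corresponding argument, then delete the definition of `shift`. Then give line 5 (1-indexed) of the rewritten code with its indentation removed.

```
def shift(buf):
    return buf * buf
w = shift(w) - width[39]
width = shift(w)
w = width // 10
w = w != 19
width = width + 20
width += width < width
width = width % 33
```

Transformed code:
w = w * w - width[39]
width = w * w
w = width // 10
w = w != 19
width = width + 20
width += width < width
width = width % 33

width = width + 20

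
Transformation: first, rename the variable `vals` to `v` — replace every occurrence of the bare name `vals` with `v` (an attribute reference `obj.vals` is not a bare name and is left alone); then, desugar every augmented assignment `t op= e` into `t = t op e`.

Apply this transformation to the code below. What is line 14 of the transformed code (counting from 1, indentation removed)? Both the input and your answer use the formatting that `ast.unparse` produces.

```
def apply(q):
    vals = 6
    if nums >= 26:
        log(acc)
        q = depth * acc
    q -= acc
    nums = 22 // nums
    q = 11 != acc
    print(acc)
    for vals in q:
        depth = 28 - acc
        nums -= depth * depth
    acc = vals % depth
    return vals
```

Transformed code:
def apply(q):
    v = 6
    if nums >= 26:
        log(acc)
        q = depth * acc
    q = q - acc
    nums = 22 // nums
    q = 11 != acc
    print(acc)
    for v in q:
        depth = 28 - acc
        nums = nums - depth * depth
    acc = v % depth
    return v

return v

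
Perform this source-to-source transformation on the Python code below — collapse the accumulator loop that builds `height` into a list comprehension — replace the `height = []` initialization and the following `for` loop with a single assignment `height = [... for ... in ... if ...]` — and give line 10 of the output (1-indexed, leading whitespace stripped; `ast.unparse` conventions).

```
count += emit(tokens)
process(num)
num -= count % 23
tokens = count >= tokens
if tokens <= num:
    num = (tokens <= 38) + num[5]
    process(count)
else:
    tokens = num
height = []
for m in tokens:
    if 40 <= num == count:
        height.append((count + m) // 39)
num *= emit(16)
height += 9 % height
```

height = [(count + m) // 39 for m in tokens if 40 <= num == count]

Transformed code:
count += emit(tokens)
process(num)
num -= count % 23
tokens = count >= tokens
if tokens <= num:
    num = (tokens <= 38) + num[5]
    process(count)
else:
    tokens = num
height = [(count + m) // 39 for m in tokens if 40 <= num == count]
num *= emit(16)
height += 9 % height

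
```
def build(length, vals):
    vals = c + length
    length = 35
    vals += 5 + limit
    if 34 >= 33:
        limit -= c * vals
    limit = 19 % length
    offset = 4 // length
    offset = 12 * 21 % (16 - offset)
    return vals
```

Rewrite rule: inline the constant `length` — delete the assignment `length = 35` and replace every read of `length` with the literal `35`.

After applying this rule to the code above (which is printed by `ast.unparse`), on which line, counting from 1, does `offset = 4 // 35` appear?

Transformed code:
def build(length, vals):
    vals = c + 35
    vals += 5 + limit
    if 34 >= 33:
        limit -= c * vals
    limit = 19 % 35
    offset = 4 // 35
    offset = 12 * 21 % (16 - offset)
    return vals

7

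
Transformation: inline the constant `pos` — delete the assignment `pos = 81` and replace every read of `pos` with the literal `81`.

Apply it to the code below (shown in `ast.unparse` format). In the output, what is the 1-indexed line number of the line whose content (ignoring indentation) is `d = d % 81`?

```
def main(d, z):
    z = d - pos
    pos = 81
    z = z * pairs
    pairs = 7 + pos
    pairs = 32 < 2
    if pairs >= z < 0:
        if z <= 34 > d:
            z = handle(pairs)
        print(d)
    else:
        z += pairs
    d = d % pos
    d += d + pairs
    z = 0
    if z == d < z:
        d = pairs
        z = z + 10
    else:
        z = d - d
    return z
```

Transformed code:
def main(d, z):
    z = d - 81
    z = z * pairs
    pairs = 7 + 81
    pairs = 32 < 2
    if pairs >= z < 0:
        if z <= 34 > d:
            z = handle(pairs)
        print(d)
    else:
        z += pairs
    d = d % 81
    d += d + pairs
    z = 0
    if z == d < z:
        d = pairs
        z = z + 10
    else:
        z = d - d
    return z

12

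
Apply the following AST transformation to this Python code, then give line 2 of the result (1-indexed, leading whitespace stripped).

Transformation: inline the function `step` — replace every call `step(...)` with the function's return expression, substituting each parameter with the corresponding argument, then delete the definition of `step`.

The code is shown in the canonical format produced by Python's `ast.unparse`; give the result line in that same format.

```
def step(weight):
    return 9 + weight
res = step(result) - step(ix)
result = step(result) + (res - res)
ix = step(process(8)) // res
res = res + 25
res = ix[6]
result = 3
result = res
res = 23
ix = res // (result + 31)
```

Transformed code:
res = 9 + result - (9 + ix)
result = 9 + result + (res - res)
ix = (9 + process(8)) // res
res = res + 25
res = ix[6]
result = 3
result = res
res = 23
ix = res // (result + 31)

result = 9 + result + (res - res)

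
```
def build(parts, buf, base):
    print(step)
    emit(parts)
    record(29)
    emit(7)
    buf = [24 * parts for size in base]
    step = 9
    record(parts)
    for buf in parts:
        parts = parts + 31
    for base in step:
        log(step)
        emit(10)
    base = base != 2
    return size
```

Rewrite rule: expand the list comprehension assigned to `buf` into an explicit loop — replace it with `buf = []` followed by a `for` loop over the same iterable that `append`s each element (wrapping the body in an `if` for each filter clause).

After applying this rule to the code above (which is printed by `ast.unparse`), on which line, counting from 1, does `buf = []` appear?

6

Transformed code:
def build(parts, buf, base):
    print(step)
    emit(parts)
    record(29)
    emit(7)
    buf = []
    for size in base:
        buf.append(24 * parts)
    step = 9
    record(parts)
    for buf in parts:
        parts = parts + 31
    for base in step:
        log(step)
        emit(10)
    base = base != 2
    return size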